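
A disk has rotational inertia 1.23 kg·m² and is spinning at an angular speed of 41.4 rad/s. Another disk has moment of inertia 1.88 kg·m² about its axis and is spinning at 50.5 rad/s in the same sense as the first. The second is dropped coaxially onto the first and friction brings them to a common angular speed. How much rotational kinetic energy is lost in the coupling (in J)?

ΔKE lost ≈ 30.8 J

The coupling torques are internal; angular momentum about the shared axis is conserved.
Taking A's sense as positive: L = (1.230)(41.4) + (1.880)(50.5) = 145.9 kg·m²·rad/s.
Combined I = 1.230 + 1.880 = 3.110 kg·m².
ω_f = L / I = 145.9 / 3.110 = 46.90 rad/s.
KE_i = ½ΣIω² = 3451 J; KE_f = ½(3.110)(46.90)² = 3421 J.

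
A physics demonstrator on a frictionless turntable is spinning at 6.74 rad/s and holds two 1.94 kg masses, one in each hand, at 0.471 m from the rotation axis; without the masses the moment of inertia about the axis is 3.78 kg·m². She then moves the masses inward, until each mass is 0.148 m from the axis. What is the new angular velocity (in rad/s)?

ω₂ ≈ 8.09 rad/s

Angular momentum about the spin axis is conserved since the torque about it is zero.
I₁ = 3.78 + 2(1.94)(0.471)² = 4.641 kg·m²; I₂ = 3.78 + 2(1.94)(0.148)² = 3.865 kg·m².
ω₂ = I₁ω₁ / I₂ = (4.641)(6.74 rad/s) / (3.865) = 8.093 rad/s.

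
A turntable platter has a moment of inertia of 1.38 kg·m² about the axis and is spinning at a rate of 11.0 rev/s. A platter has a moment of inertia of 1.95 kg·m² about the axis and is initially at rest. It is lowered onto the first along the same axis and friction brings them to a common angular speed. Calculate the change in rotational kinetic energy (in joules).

ΔKE ≈ -1930 J

The coupling torques are internal; angular momentum about the shared axis is conserved.
Taking A's sense as positive: L = (1.380)(11.0) = 15.18 kg·m²·rev/s.
Combined I = 1.380 + 1.950 = 3.330 kg·m².
ω_f = L / I = 15.18 / 3.330 = 4.559 rev/s.
KE_i = ½ΣIω² = 3296 J; KE_f = ½(3.330)(28.64)² = 1366 J.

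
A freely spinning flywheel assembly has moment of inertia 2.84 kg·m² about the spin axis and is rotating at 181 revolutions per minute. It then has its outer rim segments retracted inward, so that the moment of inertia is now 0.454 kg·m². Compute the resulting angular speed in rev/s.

ω₂ ≈ 18.9 rev/s

No external torque acts about the spin axis, so angular momentum is conserved.
ω₂ = I₁ω₁ / I₂ = (2.840)(181 rpm) / (0.4540) = 1132 rpm = 18.87 rev/s.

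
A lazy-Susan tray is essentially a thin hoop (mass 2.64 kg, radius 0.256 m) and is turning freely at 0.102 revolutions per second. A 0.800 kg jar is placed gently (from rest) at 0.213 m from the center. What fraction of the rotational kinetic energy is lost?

fraction ≈ 0.173

The added mass arrives with no angular momentum about the center, and any external torque about the center is negligible, so the system's angular momentum is conserved.
I_p = (2.64)(0.256)² = 0.1730 kg·m².
Added inertia Σmr² = (0.800)(0.213)² = 0.03630 kg·m²; I_f = 0.1730 + 0.03630 = 0.2093 kg·m².
ω_f = I_p ω_i / I_f = (0.1730)(0.102) / 0.2093 = 0.08431 rev/s.
KE_i = ½(0.1730)(0.6409 rad/s)² = 0.03553 J; KE_f = ½(0.2093)(0.5298)² = 0.02937 J.
Fraction lost = 0.1734.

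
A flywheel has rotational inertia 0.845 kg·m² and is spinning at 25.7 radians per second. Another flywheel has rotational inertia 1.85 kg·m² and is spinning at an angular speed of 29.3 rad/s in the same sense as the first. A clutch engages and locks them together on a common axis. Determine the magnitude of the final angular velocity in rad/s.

No external torque acts about the common axis, so total angular momentum is conserved.
Taking A's sense as positive: L = (0.8450)(25.7) + (1.850)(29.3) = 75.92 kg·m²·rad/s.
Combined I = 0.8450 + 1.850 = 2.695 kg·m².
ω_f = L / I = 75.92 / 2.695 = 28.17 rad/s.

|ω_f| ≈ 28.2 rad/s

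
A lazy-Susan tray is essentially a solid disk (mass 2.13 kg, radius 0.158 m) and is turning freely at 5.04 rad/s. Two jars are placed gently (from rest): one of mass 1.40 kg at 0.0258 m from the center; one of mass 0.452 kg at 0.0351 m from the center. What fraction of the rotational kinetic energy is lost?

No external torque acts about the center; L_before = L_after.
I_p = ½(2.13)(0.158)² = 0.02659 kg·m².
Added inertia Σmr² = (1.40)(0.0258)² + (0.452)(0.0351)² = 0.001489 kg·m²; I_f = 0.02659 + 0.001489 = 0.02808 kg·m².
ω_f = I_p ω_i / I_f = (0.02659)(5.04) / 0.02808 = 4.773 rad/s.
KE_i = ½(0.02659)(5.040 rad/s)² = 0.3377 J; KE_f = ½(0.02808)(4.773)² = 0.3198 J.
Fraction lost = 0.05303.

fraction ≈ 0.0530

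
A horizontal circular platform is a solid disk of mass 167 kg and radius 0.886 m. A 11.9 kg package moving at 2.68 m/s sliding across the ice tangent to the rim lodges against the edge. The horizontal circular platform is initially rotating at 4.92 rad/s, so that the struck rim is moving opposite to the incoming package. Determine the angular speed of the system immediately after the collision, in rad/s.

|ω_f| ≈ 3.93 rad/s

The axle reaction passes through the central axle and exerts no torque about it; angular momentum about the central axle is conserved through the impact.
I_p = ½(167)(0.886)² = 65.55 kg·m². Taking the sense of the package's angular momentum as positive, L_{package} = m v R = (11.9)(2.68)(0.886) = 28.26 kg·m²/s.
L_i = −I_p ω_p + m v R = −(65.55)(4.92) + 28.26 = -294.2 kg·m²/s.
After sticking, I_f = I_p + m R² = 65.55 + (11.9)(0.886)² = 74.89 kg·m².
ω_f = L_i / I_f = -294.2 / 74.89 = -3.929 rad/s.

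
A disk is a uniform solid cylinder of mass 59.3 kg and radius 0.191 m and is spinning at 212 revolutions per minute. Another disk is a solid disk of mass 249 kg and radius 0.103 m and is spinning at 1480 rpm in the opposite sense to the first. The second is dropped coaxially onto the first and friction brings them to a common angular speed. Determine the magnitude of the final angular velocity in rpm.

No external torque acts about the common axis, so total angular momentum is conserved.
Moments of inertia: I_A = ½(59.3)(0.191)² = 1.082 kg·m²; I_B = ½(249)(0.103)² = 1.321 kg·m².
Taking A's sense as positive: L = (1.082)(212) − (1.321)(1480) = -1726 kg·m²·rpm.
Combined I = 1.082 + 1.321 = 2.402 kg·m².
ω_f = L / I = -1726 / 2.402 = -718.2 rpm.

|ω_f| ≈ 718 rpm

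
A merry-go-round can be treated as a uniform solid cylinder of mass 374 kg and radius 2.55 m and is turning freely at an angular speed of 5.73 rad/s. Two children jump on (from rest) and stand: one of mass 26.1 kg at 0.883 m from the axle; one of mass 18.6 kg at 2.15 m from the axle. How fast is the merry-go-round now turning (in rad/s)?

ω_f ≈ 5.27 rad/s

The added mass arrives with no angular momentum about the axle, and any external torque about the axle is negligible, so the system's angular momentum is conserved.
I_p = ½(374)(2.55)² = 1216 kg·m².
Added inertia Σmr² = (26.1)(0.883)² + (18.6)(2.15)² = 106.3 kg·m²; I_f = 1216 + 106.3 = 1322 kg·m².
ω_f = I_p ω_i / I_f = (1216)(5.73) / 1322 = 5.269 rad/s.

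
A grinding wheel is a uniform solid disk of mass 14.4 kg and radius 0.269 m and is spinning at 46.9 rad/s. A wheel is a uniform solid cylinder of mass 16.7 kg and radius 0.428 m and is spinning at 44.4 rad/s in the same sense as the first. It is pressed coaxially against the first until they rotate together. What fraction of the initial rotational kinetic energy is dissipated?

fraction ≈ 0.000584

No external torque acts about the common axis, so total angular momentum is conserved.
Moments of inertia: I_A = ½(14.4)(0.269)² = 0.5210 kg·m²; I_B = ½(16.7)(0.428)² = 1.530 kg·m².
Taking A's sense as positive: L = (0.5210)(46.9) + (1.530)(44.4) = 92.35 kg·m²·rad/s.
Combined I = 0.5210 + 1.530 = 2.051 kg·m².
ω_f = L / I = 92.35 / 2.051 = 45.04 rad/s.
KE_i = ½ΣIω² = 2081 J; KE_f = ½(2.051)(45.04)² = 2079 J.
Fraction dissipated = (KE_i − KE_f)/KE_i = 0.0005837.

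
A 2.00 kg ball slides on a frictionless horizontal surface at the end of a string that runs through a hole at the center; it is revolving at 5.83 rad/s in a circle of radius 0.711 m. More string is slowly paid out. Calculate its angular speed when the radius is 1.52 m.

The constraining force is radial, so m r² ω about the center is conserved.
ω₂ = ω₁ (r₁/r₂)² = (5.83)(0.711/1.52)² = 1.276 rad/s.

ω₂ ≈ 1.28 rad/s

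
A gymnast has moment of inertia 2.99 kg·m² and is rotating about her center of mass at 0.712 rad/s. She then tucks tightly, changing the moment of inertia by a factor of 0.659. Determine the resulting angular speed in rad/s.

ω₂ ≈ 1.08 rad/s

No external torque acts about the spin axis, so angular momentum is conserved.
I₂ = 0.659 × 2.99 = 1.970 kg·m².
ω₂ = I₁ω₁ / I₂ = (2.990)(0.712 rad/s) / (1.970) = 1.080 rad/s.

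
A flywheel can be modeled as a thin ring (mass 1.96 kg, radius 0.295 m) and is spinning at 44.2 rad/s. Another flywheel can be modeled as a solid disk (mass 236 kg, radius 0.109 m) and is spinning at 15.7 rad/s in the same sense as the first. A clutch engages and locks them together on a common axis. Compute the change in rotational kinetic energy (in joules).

No external torque acts about the common axis, so total angular momentum is conserved.
Moments of inertia: I_A = (1.96)(0.295)² = 0.1706 kg·m²; I_B = ½(236)(0.109)² = 1.402 kg·m².
Taking A's sense as positive: L = (0.1706)(44.2) + (1.402)(15.7) = 29.55 kg·m²·rad/s.
Combined I = 0.1706 + 1.402 = 1.573 kg·m².
ω_f = L / I = 29.55 / 1.573 = 18.79 rad/s.
KE_i = ½ΣIω² = 339.4 J; KE_f = ½(1.573)(18.79)² = 277.6 J.

ΔKE ≈ -61.8 J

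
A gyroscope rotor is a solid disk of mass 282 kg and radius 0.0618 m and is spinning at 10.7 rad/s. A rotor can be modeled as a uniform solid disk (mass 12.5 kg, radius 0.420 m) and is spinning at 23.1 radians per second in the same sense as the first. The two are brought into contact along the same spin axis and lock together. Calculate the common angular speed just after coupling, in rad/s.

|ω_f| ≈ 19.0 rad/s

The coupling torques are internal; angular momentum about the shared axis is conserved.
Moments of inertia: I_A = ½(282)(0.0618)² = 0.5385 kg·m²; I_B = ½(12.5)(0.420)² = 1.103 kg·m².
Taking A's sense as positive: L = (0.5385)(10.7) + (1.103)(23.1) = 31.23 kg·m²·rad/s.
Combined I = 0.5385 + 1.103 = 1.641 kg·m².
ω_f = L / I = 31.23 / 1.641 = 19.03 rad/s.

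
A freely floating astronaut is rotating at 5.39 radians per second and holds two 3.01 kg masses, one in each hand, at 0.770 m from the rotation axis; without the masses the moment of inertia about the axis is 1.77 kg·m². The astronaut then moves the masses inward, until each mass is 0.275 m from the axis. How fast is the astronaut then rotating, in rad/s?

Angular momentum about the spin axis is conserved since the torque about it is zero.
I₁ = 1.77 + 2(3.01)(0.770)² = 5.339 kg·m²; I₂ = 1.77 + 2(3.01)(0.275)² = 2.225 kg·m².
ω₂ = I₁ω₁ / I₂ = (5.339)(5.39 rad/s) / (2.225) = 12.93 rad/s.

ω₂ ≈ 12.9 rad/s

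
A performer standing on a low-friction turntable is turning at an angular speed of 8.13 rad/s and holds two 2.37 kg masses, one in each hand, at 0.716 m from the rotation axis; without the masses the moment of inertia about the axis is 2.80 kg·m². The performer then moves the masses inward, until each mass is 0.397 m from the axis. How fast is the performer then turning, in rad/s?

No external torque acts about the spin axis, so angular momentum is conserved.
I₁ = 2.80 + 2(2.37)(0.716)² = 5.230 kg·m²; I₂ = 2.80 + 2(2.37)(0.397)² = 3.547 kg·m².
ω₂ = I₁ω₁ / I₂ = (5.230)(8.13 rad/s) / (3.547) = 11.99 rad/s.

ω₂ ≈ 12.0 rad/s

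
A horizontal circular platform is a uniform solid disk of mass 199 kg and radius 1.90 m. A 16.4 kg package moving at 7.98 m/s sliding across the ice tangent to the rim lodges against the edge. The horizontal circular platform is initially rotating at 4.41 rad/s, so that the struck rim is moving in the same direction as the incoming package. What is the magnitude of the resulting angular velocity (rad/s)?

The axle reaction passes through the central axle and exerts no torque about it; angular momentum about the central axle is conserved through the impact.
I_p = ½(199)(1.90)² = 359.2 kg·m². Taking the sense of the package's angular momentum as positive, L_{package} = m v R = (16.4)(7.98)(1.90) = 248.7 kg·m²/s.
L_i = +I_p ω_p + m v R = +(359.2)(4.41) + 248.7 = 1833 kg·m²/s.
After sticking, I_f = I_p + m R² = 359.2 + (16.4)(1.90)² = 418.4 kg·m².
ω_f = L_i / I_f = 1833 / 418.4 = 4.380 rad/s.

|ω_f| ≈ 4.38 rad/s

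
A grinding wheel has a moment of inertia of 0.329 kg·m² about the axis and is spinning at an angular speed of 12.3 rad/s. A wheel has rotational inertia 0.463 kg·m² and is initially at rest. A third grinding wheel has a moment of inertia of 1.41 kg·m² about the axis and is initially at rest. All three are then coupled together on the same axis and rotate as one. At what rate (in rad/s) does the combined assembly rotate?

No external torque acts about the common axis, so total angular momentum is conserved.
Taking A's sense as positive: L = (0.3290)(12.3) = 4.047 kg·m²·rad/s.
Combined I = 0.3290 + 0.4630 + 1.410 = 2.202 kg·m².
ω_f = L / I = 4.047 / 2.202 = 1.838 rad/s.

|ω_f| ≈ 1.84 rad/s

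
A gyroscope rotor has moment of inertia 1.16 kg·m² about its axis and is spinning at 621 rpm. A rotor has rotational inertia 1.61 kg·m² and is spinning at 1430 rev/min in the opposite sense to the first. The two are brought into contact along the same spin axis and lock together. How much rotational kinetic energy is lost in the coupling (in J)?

ΔKE lost ≈ 15600 J

The coupling torques are internal; angular momentum about the shared axis is conserved.
Taking A's sense as positive: L = (1.160)(621) − (1.610)(1430) = -1582 kg·m²·rpm.
Combined I = 1.160 + 1.610 = 2.770 kg·m².
ω_f = L / I = -1582 / 2.770 = -571.1 rpm.
KE_i = ½ΣIω² = 20500 J; KE_f = ½(2.770)(59.81)² = 4954 J.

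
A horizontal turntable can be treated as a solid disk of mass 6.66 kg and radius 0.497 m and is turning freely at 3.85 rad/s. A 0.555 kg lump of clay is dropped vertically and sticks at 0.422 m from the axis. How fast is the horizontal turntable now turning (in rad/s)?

ω_f ≈ 3.44 rad/s

No external torque acts about the axis; L_before = L_after.
I_p = ½(6.66)(0.497)² = 0.8225 kg·m².
Added inertia Σmr² = (0.555)(0.422)² = 0.09884 kg·m²; I_f = 0.8225 + 0.09884 = 0.9214 kg·m².
ω_f = I_p ω_i / I_f = (0.8225)(3.85) / 0.9214 = 3.437 rad/s.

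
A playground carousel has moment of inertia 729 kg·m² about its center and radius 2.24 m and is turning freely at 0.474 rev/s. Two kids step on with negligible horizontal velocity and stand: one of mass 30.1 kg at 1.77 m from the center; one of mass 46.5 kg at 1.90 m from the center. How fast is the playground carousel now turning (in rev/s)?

ω_f ≈ 0.349 rev/s

The added mass arrives with no angular momentum about the center, and any external torque about the center is negligible, so the system's angular momentum is conserved.
Added inertia Σmr² = (30.1)(1.77)² + (46.5)(1.90)² = 262.2 kg·m²; I_f = 729.0 + 262.2 = 991.2 kg·m².
ω_f = I_p ω_i / I_f = (729.0)(0.474) / 991.2 = 0.3486 rev/s.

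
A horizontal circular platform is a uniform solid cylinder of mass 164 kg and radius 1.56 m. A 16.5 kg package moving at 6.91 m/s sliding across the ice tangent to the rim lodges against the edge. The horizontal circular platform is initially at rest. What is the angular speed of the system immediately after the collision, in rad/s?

|ω_f| ≈ 0.742 rad/s

About the central axle the impulsive forces during the collision are internal, so angular momentum about that axis is conserved.
I_p = ½(164)(1.56)² = 199.6 kg·m². Taking the sense of the package's angular momentum as positive, L_{package} = m v R = (16.5)(6.91)(1.56) = 177.9 kg·m²/s.
L_i = 0 + 177.9 = 177.9 kg·m²/s.
After sticking, I_f = I_p + m R² = 199.6 + (16.5)(1.56)² = 239.7 kg·m².
ω_f = L_i / I_f = 177.9 / 239.7 = 0.7420 rad/s.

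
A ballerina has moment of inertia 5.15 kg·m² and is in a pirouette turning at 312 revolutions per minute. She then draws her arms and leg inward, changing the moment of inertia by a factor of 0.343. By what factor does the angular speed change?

ω₂/ω₁ ≈ 2.92

With no external torque about the axis, L is conserved: I₁ω₁ = I₂ω₂.
I₂ = 0.343 × 5.15 = 1.766 kg·m².
ω₂/ω₁ = I₁/I₂ = 5.150 / 1.766 = 2.915.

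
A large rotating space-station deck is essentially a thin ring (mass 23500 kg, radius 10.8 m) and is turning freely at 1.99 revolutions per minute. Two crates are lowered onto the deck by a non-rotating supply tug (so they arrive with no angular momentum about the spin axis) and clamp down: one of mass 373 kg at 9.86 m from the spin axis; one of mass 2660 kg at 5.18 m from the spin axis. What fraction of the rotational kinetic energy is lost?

No external torque acts about the spin axis; L_before = L_after.
I_p = (23500)(10.8)² = 2.741e+06 kg·m².
Added inertia Σmr² = (373)(9.86)² + (2660)(5.18)² = 1.076e+05 kg·m²; I_f = 2.741e+06 + 1.076e+05 = 2.849e+06 kg·m².
ω_f = I_p ω_i / I_f = (2.741e+06)(1.99) / 2.849e+06 = 1.915 rpm.
KE_i = ½(2.741e+06)(0.2084 rad/s)² = 59520 J; KE_f = ½(2.849e+06)(0.2005)² = 57270 J.
Fraction lost = 0.03778.

fraction ≈ 0.0378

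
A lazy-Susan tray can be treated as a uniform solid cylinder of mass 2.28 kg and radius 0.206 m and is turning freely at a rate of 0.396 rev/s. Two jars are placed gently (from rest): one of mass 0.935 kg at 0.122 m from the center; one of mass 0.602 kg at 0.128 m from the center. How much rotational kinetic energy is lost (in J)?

energy lost ≈ 0.0494 J

No external torque acts about the center; L_before = L_after.
I_p = ½(2.28)(0.206)² = 0.04838 kg·m².
Added inertia Σmr² = (0.935)(0.122)² + (0.602)(0.128)² = 0.02378 kg·m²; I_f = 0.04838 + 0.02378 = 0.07216 kg·m².
ω_f = I_p ω_i / I_f = (0.04838)(0.396) / 0.07216 = 0.2655 rev/s.
KE_i = ½(0.04838)(2.488 rad/s)² = 0.1497 J; KE_f = ½(0.07216)(1.668)² = 0.1004 J.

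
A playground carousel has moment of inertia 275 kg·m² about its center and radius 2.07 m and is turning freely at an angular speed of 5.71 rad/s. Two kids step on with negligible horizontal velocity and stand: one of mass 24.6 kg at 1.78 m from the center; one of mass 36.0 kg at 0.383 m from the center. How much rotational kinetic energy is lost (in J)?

The added mass arrives with no angular momentum about the center, and any external torque about the center is negligible, so the system's angular momentum is conserved.
Added inertia Σmr² = (24.6)(1.78)² + (36.0)(0.383)² = 83.22 kg·m²; I_f = 275.0 + 83.22 = 358.2 kg·m².
ω_f = I_p ω_i / I_f = (275.0)(5.71) / 358.2 = 4.383 rad/s.
KE_i = ½(275.0)(5.710 rad/s)² = 4483 J; KE_f = ½(358.2)(4.383)² = 3442 J.

energy lost ≈ 1040 J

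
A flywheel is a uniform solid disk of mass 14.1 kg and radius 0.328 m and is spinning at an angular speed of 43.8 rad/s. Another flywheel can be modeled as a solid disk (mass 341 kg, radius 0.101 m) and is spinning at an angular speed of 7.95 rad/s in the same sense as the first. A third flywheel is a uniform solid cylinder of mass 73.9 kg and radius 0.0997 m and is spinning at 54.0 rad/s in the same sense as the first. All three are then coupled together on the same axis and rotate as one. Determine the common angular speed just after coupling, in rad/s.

|ω_f| ≈ 23.3 rad/s

The coupling torques are internal; angular momentum about the shared axis is conserved.
Moments of inertia: I_A = ½(14.1)(0.328)² = 0.7585 kg·m²; I_B = ½(341)(0.101)² = 1.739 kg·m²; I_C = ½(73.9)(0.0997)² = 0.3673 kg·m².
Taking A's sense as positive: L = (0.7585)(43.8) + (1.739)(7.95) + (0.3673)(54.0) = 66.88 kg·m²·rad/s.
Combined I = 0.7585 + 1.739 + 0.3673 = 2.865 kg·m².
ω_f = L / I = 66.88 / 2.865 = 23.34 rad/s.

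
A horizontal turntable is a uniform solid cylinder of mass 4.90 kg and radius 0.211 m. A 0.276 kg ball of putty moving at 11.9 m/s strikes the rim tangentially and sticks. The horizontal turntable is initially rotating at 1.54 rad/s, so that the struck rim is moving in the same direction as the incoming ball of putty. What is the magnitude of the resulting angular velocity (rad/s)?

The axle reaction passes through the axle and exerts no torque about it; angular momentum about the axle is conserved through the impact.
I_p = ½(4.90)(0.211)² = 0.1091 kg·m². Taking the sense of the ball of putty's angular momentum as positive, L_{ball} = m v R = (0.276)(11.9)(0.211) = 0.6930 kg·m²/s.
L_i = +I_p ω_p + m v R = +(0.1091)(1.54) + 0.6930 = 0.8610 kg·m²/s.
After sticking, I_f = I_p + m R² = 0.1091 + (0.276)(0.211)² = 0.1214 kg·m².
ω_f = L_i / I_f = 0.8610 / 0.1214 = 7.094 rad/s.

|ω_f| ≈ 7.09 rad/s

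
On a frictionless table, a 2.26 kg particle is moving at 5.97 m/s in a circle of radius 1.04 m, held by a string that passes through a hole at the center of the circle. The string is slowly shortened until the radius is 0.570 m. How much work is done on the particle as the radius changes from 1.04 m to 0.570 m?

The only horizontal force on the mass is along the cord (radial), so it exerts no torque about the hole and angular momentum m v r is conserved.
v₂ = v₁ r₁ / r₂ = (5.97)(1.04) / (0.570) = 10.89 m/s.
W = ΔKE = ½m(v₂² − v₁²) = 93.80 J.

W ≈ 93.8 J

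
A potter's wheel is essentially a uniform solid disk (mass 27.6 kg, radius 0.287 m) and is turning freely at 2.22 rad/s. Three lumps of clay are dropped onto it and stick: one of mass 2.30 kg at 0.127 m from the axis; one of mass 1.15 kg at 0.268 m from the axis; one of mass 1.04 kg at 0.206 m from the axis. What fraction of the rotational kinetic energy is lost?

fraction ≈ 0.126

No external torque acts about the axis; L_before = L_after.
I_p = ½(27.6)(0.287)² = 1.137 kg·m².
Added inertia Σmr² = (2.30)(0.127)² + (1.15)(0.268)² + (1.04)(0.206)² = 0.1638 kg·m²; I_f = 1.137 + 0.1638 = 1.301 kg·m².
ω_f = I_p ω_i / I_f = (1.137)(2.22) / 1.301 = 1.940 rad/s.
KE_i = ½(1.137)(2.220 rad/s)² = 2.801 J; KE_f = ½(1.301)(1.940)² = 2.448 J.
Fraction lost = 0.1260.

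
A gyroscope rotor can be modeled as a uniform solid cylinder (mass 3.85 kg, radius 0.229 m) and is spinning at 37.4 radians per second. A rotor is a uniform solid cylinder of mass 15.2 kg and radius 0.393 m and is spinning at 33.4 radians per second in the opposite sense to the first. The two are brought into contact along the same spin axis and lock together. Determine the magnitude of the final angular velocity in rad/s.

|ω_f| ≈ 27.8 rad/s

No external torque acts about the common axis, so total angular momentum is conserved.
Moments of inertia: I_A = ½(3.85)(0.229)² = 0.1009 kg·m²; I_B = ½(15.2)(0.393)² = 1.174 kg·m².
Taking A's sense as positive: L = (0.1009)(37.4) − (1.174)(33.4) = -35.43 kg·m²·rad/s.
Combined I = 0.1009 + 1.174 = 1.275 kg·m².
ω_f = L / I = -35.43 / 1.275 = -27.79 rad/s.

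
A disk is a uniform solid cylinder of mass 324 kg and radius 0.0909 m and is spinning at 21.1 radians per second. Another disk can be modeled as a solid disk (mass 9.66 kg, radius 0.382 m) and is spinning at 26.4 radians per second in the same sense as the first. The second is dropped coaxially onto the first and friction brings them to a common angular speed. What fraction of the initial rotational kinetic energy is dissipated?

No external torque acts about the common axis, so total angular momentum is conserved.
Moments of inertia: I_A = ½(324)(0.0909)² = 1.339 kg·m²; I_B = ½(9.66)(0.382)² = 0.7048 kg·m².
Taking A's sense as positive: L = (1.339)(21.1) + (0.7048)(26.4) = 46.85 kg·m²·rad/s.
Combined I = 1.339 + 0.7048 = 2.043 kg·m².
ω_f = L / I = 46.85 / 2.043 = 22.93 rad/s.
KE_i = ½ΣIω² = 543.6 J; KE_f = ½(2.043)(22.93)² = 537.1 J.
Fraction dissipated = (KE_i − KE_f)/KE_i = 0.01193.

fraction ≈ 0.0119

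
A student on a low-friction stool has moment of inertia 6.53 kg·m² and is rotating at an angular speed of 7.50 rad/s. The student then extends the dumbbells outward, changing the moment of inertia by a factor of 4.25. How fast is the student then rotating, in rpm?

Angular momentum about the spin axis is conserved since the torque about it is zero.
I₂ = 4.25 × 6.53 = 27.75 kg·m².
ω₂ = I₁ω₁ / I₂ = (6.530)(7.50 rad/s) / (27.75) = 1.765 rad/s = 16.85 rpm.

ω₂ ≈ 16.9 rpm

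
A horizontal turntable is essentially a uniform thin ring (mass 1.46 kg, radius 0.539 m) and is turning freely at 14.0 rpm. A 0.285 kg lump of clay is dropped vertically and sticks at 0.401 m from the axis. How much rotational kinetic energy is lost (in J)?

energy lost ≈ 0.0444 J

No external torque acts about the axis; L_before = L_after.
I_p = (1.46)(0.539)² = 0.4242 kg·m².
Added inertia Σmr² = (0.285)(0.401)² = 0.04583 kg·m²; I_f = 0.4242 + 0.04583 = 0.4700 kg·m².
ω_f = I_p ω_i / I_f = (0.4242)(14.0) / 0.4700 = 12.63 rpm.
KE_i = ½(0.4242)(1.466 rad/s)² = 0.4558 J; KE_f = ½(0.4700)(1.323)² = 0.4114 J.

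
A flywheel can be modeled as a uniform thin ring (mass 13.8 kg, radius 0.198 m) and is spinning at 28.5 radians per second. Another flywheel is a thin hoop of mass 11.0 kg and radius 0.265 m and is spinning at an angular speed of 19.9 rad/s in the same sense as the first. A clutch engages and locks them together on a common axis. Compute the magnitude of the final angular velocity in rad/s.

|ω_f| ≈ 23.4 rad/s

No external torque acts about the common axis, so total angular momentum is conserved.
Moments of inertia: I_A = (13.8)(0.198)² = 0.5410 kg·m²; I_B = (11.0)(0.265)² = 0.7725 kg·m².
Taking A's sense as positive: L = (0.5410)(28.5) + (0.7725)(19.9) = 30.79 kg·m²·rad/s.
Combined I = 0.5410 + 0.7725 = 1.313 kg·m².
ω_f = L / I = 30.79 / 1.313 = 23.44 rad/s.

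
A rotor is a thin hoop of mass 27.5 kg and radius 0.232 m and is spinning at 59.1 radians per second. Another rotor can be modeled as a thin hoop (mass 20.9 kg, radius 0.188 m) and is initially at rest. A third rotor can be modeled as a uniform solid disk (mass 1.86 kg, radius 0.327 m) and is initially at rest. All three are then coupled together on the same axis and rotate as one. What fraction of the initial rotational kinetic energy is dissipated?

fraction ≈ 0.362

The coupling torques are internal; angular momentum about the shared axis is conserved.
Moments of inertia: I_A = (27.5)(0.232)² = 1.480 kg·m²; I_B = (20.9)(0.188)² = 0.7387 kg·m²; I_C = ½(1.86)(0.327)² = 0.09944 kg·m².
Taking A's sense as positive: L = (1.480)(59.1) = 87.48 kg·m²·rad/s.
Combined I = 1.480 + 0.7387 + 0.09944 = 2.318 kg·m².
ω_f = L / I = 87.48 / 2.318 = 37.73 rad/s.
KE_i = ½ΣIω² = 2585 J; KE_f = ½(2.318)(37.73)² = 1650 J.
Fraction dissipated = (KE_i − KE_f)/KE_i = 0.3615.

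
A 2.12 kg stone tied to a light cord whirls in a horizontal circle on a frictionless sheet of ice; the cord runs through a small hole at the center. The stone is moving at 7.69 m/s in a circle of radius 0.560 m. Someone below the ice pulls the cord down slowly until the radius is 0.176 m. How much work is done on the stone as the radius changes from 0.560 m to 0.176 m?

Central (radial) force ⇒ zero torque about the center ⇒ m v r is constant.
v₂ = v₁ r₁ / r₂ = (7.69)(0.560) / (0.176) = 24.47 m/s.
W = ΔKE = ½m(v₂² − v₁²) = 571.9 J.

W ≈ 572 J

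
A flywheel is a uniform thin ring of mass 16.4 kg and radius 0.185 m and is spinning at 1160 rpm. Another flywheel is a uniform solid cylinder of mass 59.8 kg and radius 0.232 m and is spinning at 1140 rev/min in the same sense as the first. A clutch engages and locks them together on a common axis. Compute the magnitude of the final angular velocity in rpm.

|ω_f| ≈ 1150 rpm

No external torque acts about the common axis, so total angular momentum is conserved.
Moments of inertia: I_A = (16.4)(0.185)² = 0.5613 kg·m²; I_B = ½(59.8)(0.232)² = 1.609 kg·m².
Taking A's sense as positive: L = (0.5613)(1160) + (1.609)(1140) = 2486 kg·m²·rpm.
Combined I = 0.5613 + 1.609 = 2.171 kg·m².
ω_f = L / I = 2486 / 2.171 = 1145 rpm.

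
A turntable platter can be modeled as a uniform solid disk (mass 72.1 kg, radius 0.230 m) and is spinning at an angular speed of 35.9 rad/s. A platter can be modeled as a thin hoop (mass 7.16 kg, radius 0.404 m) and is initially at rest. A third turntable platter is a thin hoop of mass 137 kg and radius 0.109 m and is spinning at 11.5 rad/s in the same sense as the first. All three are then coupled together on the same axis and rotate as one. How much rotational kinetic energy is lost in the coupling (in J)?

No external torque acts about the common axis, so total angular momentum is conserved.
Moments of inertia: I_A = ½(72.1)(0.230)² = 1.907 kg·m²; I_B = (7.16)(0.404)² = 1.169 kg·m²; I_C = (137)(0.109)² = 1.628 kg·m².
Taking A's sense as positive: L = (1.907)(35.9) + (1.628)(11.5) = 87.18 kg·m²·rad/s.
Combined I = 1.907 + 1.169 + 1.628 = 4.703 kg·m².
ω_f = L / I = 87.18 / 4.703 = 18.54 rad/s.
KE_i = ½ΣIω² = 1337 J; KE_f = ½(4.703)(18.54)² = 808.0 J.

ΔKE lost ≈ 529 J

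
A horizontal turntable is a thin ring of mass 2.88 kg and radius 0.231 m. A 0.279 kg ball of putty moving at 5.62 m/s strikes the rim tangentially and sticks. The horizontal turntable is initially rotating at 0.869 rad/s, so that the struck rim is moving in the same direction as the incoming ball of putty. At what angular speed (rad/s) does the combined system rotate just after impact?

|ω_f| ≈ 2.94 rad/s

About the axle the impulsive forces during the collision are internal, so angular momentum about that axis is conserved.
I_p = (2.88)(0.231)² = 0.1537 kg·m². Taking the sense of the ball of putty's angular momentum as positive, L_{ball} = m v R = (0.279)(5.62)(0.231) = 0.3622 kg·m²/s.
L_i = +I_p ω_p + m v R = +(0.1537)(0.869) + 0.3622 = 0.4958 kg·m²/s.
After sticking, I_f = I_p + m R² = 0.1537 + (0.279)(0.231)² = 0.1686 kg·m².
ω_f = L_i / I_f = 0.4958 / 0.1686 = 2.941 rad/s.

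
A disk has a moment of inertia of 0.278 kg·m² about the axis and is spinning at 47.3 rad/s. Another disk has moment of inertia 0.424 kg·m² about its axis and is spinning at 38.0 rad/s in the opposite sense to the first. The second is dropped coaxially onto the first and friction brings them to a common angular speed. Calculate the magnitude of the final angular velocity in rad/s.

|ω_f| ≈ 4.22 rad/s

No external torque acts about the common axis, so total angular momentum is conserved.
Taking A's sense as positive: L = (0.2780)(47.3) − (0.4240)(38.0) = -2.963 kg·m²·rad/s.
Combined I = 0.2780 + 0.4240 = 0.7020 kg·m².
ω_f = L / I = -2.963 / 0.7020 = -4.220 rad/s.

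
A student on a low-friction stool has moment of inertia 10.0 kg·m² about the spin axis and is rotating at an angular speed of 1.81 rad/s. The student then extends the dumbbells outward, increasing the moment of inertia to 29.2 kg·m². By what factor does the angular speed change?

ω₂/ω₁ ≈ 0.342

No external torque acts about the spin axis, so angular momentum is conserved.
ω₂/ω₁ = I₁/I₂ = 10.00 / 29.20 = 0.3425.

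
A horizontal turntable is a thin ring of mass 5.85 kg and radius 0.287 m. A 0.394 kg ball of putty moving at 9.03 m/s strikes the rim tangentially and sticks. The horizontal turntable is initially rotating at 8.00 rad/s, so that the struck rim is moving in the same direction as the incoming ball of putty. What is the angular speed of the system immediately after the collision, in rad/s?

|ω_f| ≈ 9.48 rad/s

The axle reaction passes through the axle and exerts no torque about it; angular momentum about the axle is conserved through the impact.
I_p = (5.85)(0.287)² = 0.4819 kg·m². Taking the sense of the ball of putty's angular momentum as positive, L_{ball} = m v R = (0.394)(9.03)(0.287) = 1.021 kg·m²/s.
L_i = +I_p ω_p + m v R = +(0.4819)(8.00) + 1.021 = 4.876 kg·m²/s.
After sticking, I_f = I_p + m R² = 0.4819 + (0.394)(0.287)² = 0.5143 kg·m².
ω_f = L_i / I_f = 4.876 / 0.5143 = 9.481 rad/s.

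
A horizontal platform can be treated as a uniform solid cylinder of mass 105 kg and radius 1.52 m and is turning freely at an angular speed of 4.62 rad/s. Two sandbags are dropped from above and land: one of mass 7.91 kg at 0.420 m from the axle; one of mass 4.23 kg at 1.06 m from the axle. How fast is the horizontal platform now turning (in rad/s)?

No external torque acts about the axle; L_before = L_after.
I_p = ½(105)(1.52)² = 121.3 kg·m².
Added inertia Σmr² = (7.91)(0.420)² + (4.23)(1.06)² = 6.148 kg·m²; I_f = 121.3 + 6.148 = 127.4 kg·m².
ω_f = I_p ω_i / I_f = (121.3)(4.62) / 127.4 = 4.397 rad/s.

ω_f ≈ 4.40 rad/s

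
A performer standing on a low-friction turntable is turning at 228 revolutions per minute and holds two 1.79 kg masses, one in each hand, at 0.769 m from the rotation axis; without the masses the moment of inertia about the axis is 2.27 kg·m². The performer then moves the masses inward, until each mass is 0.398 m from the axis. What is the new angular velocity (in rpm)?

ω₂ ≈ 353 rpm

Angular momentum about the spin axis is conserved since the torque about it is zero.
I₁ = 2.27 + 2(1.79)(0.769)² = 4.387 kg·m²; I₂ = 2.27 + 2(1.79)(0.398)² = 2.837 kg·m².
ω₂ = I₁ω₁ / I₂ = (4.387)(228 rpm) / (2.837) = 352.6 rpm.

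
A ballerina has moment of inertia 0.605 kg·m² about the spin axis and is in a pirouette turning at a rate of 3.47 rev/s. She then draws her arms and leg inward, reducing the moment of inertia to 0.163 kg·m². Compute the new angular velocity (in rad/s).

ω₂ ≈ 80.9 rad/s

With no external torque about the axis, L is conserved: I₁ω₁ = I₂ω₂.
ω₂ = I₁ω₁ / I₂ = (0.6050)(3.47 rev/s) / (0.1630) = 12.88 rev/s = 80.92 rad/s.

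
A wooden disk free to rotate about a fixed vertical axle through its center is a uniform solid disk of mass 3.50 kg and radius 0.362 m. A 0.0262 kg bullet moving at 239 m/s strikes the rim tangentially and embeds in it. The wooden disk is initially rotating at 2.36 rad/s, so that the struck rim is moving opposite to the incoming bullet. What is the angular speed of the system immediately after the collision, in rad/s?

|ω_f| ≈ 7.41 rad/s

The axle reaction passes through the axle and exerts no torque about it; angular momentum about the axle is conserved through the impact.
I_p = ½(3.50)(0.362)² = 0.2293 kg·m². Taking the sense of the bullet's angular momentum as positive, L_{bullet} = m v R = (0.0262)(239)(0.362) = 2.267 kg·m²/s.
L_i = −I_p ω_p + m v R = −(0.2293)(2.36) + 2.267 = 1.726 kg·m²/s.
After sticking, I_f = I_p + m R² = 0.2293 + (0.0262)(0.362)² = 0.2328 kg·m².
ω_f = L_i / I_f = 1.726 / 0.2328 = 7.413 rad/s.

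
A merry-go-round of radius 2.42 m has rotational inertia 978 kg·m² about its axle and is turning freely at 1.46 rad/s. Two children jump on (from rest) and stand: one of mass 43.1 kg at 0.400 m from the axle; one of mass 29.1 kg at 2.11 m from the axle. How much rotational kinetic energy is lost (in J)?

No external torque acts about the axle; L_before = L_after.
Added inertia Σmr² = (43.1)(0.400)² + (29.1)(2.11)² = 136.5 kg·m²; I_f = 978.0 + 136.5 = 1114 kg·m².
ω_f = I_p ω_i / I_f = (978.0)(1.46) / 1114 = 1.281 rad/s.
KE_i = ½(978.0)(1.460 rad/s)² = 1042 J; KE_f = ½(1114)(1.281)² = 914.7 J.

energy lost ≈ 128 J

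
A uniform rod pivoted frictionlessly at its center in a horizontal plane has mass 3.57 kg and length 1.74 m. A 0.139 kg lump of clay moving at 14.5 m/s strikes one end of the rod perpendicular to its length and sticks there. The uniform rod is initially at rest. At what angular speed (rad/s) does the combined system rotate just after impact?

The axle reaction passes through the pivot and exerts no torque about it; angular momentum about the pivot is conserved through the impact.
I_p = (1/12)(3.57)(1.74)² = 0.9007 kg·m². Taking the sense of the lump of clay's angular momentum as positive, L_{lump} = m v R = (0.139)(14.5)(1.74/2) = 1.753 kg·m²/s.
L_i = 0 + 1.753 = 1.753 kg·m²/s.
After sticking, I_f = I_p + m R² = 0.9007 + (0.139)(1.74/2)² = 1.006 kg·m².
ω_f = L_i / I_f = 1.753 / 1.006 = 1.743 rad/s.

|ω_f| ≈ 1.74 rad/s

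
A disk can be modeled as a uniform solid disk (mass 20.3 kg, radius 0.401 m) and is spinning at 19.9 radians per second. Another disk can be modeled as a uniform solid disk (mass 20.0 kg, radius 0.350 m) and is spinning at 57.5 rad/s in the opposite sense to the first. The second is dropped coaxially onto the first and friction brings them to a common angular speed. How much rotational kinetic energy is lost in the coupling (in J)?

ΔKE lost ≈ 2100 J

No external torque acts about the common axis, so total angular momentum is conserved.
Moments of inertia: I_A = ½(20.3)(0.401)² = 1.632 kg·m²; I_B = ½(20.0)(0.350)² = 1.225 kg·m².
Taking A's sense as positive: L = (1.632)(19.9) − (1.225)(57.5) = -37.96 kg·m²·rad/s.
Combined I = 1.632 + 1.225 = 2.857 kg·m².
ω_f = L / I = -37.96 / 2.857 = -13.29 rad/s.
KE_i = ½ΣIω² = 2348 J; KE_f = ½(2.857)(13.29)² = 252.1 J.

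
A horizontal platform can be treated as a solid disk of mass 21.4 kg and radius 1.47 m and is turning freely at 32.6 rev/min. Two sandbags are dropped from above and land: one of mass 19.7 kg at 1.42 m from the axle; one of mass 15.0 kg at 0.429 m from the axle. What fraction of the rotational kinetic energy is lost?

The added mass arrives with no angular momentum about the axle, and any external torque about the axle is negligible, so the system's angular momentum is conserved.
I_p = ½(21.4)(1.47)² = 23.12 kg·m².
Added inertia Σmr² = (19.7)(1.42)² + (15.0)(0.429)² = 42.48 kg·m²; I_f = 23.12 + 42.48 = 65.61 kg·m².
ω_f = I_p ω_i / I_f = (23.12)(32.6) / 65.61 = 11.49 rpm.
KE_i = ½(23.12)(3.414 rad/s)² = 134.7 J; KE_f = ½(65.61)(1.203)² = 47.49 J.
Fraction lost = 0.6476.

fraction ≈ 0.648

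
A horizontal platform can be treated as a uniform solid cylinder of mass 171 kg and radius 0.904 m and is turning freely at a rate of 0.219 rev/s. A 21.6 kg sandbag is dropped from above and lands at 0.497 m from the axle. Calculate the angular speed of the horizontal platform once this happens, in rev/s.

The added mass arrives with no angular momentum about the axle, and any external torque about the axle is negligible, so the system's angular momentum is conserved.
I_p = ½(171)(0.904)² = 69.87 kg·m².
Added inertia Σmr² = (21.6)(0.497)² = 5.335 kg·m²; I_f = 69.87 + 5.335 = 75.21 kg·m².
ω_f = I_p ω_i / I_f = (69.87)(0.219) / 75.21 = 0.2035 rev/s.

ω_f ≈ 0.203 rev/s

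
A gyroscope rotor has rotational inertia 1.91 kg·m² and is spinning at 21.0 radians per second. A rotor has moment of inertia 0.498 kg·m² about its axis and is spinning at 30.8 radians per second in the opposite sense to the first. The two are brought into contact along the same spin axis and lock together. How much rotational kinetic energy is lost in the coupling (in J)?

ΔKE lost ≈ 530 J

The coupling torques are internal; angular momentum about the shared axis is conserved.
Taking A's sense as positive: L = (1.910)(21.0) − (0.4980)(30.8) = 24.77 kg·m²·rad/s.
Combined I = 1.910 + 0.4980 = 2.408 kg·m².
ω_f = L / I = 24.77 / 2.408 = 10.29 rad/s.
KE_i = ½ΣIω² = 657.4 J; KE_f = ½(2.408)(10.29)² = 127.4 J.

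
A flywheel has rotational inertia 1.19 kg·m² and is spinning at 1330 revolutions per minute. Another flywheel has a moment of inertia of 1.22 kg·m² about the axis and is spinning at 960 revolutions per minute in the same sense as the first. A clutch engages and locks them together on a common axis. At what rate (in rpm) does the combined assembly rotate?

|ω_f| ≈ 1140 rpm

No external torque acts about the common axis, so total angular momentum is conserved.
Taking A's sense as positive: L = (1.190)(1330) + (1.220)(960) = 2754 kg·m²·rpm.
Combined I = 1.190 + 1.220 = 2.410 kg·m².
ω_f = L / I = 2754 / 2.410 = 1143 rpm.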